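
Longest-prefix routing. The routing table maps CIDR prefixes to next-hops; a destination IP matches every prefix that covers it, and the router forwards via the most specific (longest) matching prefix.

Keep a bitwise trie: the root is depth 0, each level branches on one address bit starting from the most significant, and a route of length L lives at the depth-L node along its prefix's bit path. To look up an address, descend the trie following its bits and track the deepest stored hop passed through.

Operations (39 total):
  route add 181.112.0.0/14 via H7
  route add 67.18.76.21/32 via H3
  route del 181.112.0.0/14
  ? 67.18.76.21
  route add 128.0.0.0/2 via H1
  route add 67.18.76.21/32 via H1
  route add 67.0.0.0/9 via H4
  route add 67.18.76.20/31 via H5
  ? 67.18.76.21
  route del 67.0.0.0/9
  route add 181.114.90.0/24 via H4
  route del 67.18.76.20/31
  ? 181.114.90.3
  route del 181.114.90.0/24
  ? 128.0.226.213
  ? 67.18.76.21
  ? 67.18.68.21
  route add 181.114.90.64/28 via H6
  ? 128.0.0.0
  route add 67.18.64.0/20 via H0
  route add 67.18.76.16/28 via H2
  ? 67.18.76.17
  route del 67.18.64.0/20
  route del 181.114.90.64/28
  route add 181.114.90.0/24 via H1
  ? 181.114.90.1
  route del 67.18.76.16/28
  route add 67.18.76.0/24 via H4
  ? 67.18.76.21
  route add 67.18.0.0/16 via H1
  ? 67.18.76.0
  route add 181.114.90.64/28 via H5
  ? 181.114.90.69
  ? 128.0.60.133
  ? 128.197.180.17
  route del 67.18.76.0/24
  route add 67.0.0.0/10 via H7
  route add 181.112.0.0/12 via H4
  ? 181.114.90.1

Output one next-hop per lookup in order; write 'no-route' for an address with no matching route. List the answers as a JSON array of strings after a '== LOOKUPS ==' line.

Trace:
  add 181.112.0.0/14 -> H7 at depth 14
  add 67.18.76.21/32 -> H3 at depth 32
  del 181.112.0.0/14 (clear depth 14)
  lookup 67.18.76.21: bits 01000011000100100100110000010101 walk d0:-→d1:-→d2:-→d3:-→d4:-→d5:-→d6:-→d7:-→d8:-→d9:-→d10:-→d11:-→d12:-→d13:-→d14:-→d15:-→d16:-→d17:-→d18:-→d19:-→d20:-→d21:-→d22:-→d23:-→d24:-→d25:-→d26:-→d27:-→d28:-→d29:-→d30:-→d31:-→d32:H3 -> H3
  add 128.0.0.0/2 -> H1 at depth 2
  add 67.18.76.21/32 -> H1 at depth 32
  add 67.0.0.0/9 -> H4 at depth 9
  add 67.18.76.20/31 -> H5 at depth 31
  lookup 67.18.76.21: bits 01000011000100100100110000010101 walk d0:-→d1:-→d2:-→d3:-→d4:-→d5:-→d6:-→d7:-→d8:-→d9:H4→d10:-→d11:-→d12:-→d13:-→d14:-→d15:-→d16:-→d17:-→d18:-→d19:-→d20:-→d21:-→d22:-→d23:-→d24:-→d25:-→d26:-→d27:-→d28:-→d29:-→d30:-→d31:H5→d32:H1 -> H1
  del 67.0.0.0/9 (clear depth 9)
  add 181.114.90.0/24 -> H4 at depth 24
  del 67.18.76.20/31 (clear depth 31)
  lookup 181.114.90.3: bits 101101010111001001011010 walk d0:-→d1:-→d2:H1→d3:-→d4:-→d5:-→d6:-→d7:-→d8:-→d9:-→d10:-→d11:-→d12:-→d13:-→d14:-→d15:-→d16:-→d17:-→d18:-→d19:-→d20:-→d21:-→d22:-→d23:-→d24:H4 -> H4
  del 181.114.90.0/24 (clear depth 24)
  lookup 128.0.226.213: bits 10 walk d0:-→d1:-→d2:H1 -> H1
  lookup 67.18.76.21: bits 01000011000100100100110000010101 walk d0:-→d1:-→d2:-→d3:-→d4:-→d5:-→d6:-→d7:-→d8:-→d9:-→d10:-→d11:-→d12:-→d13:-→d14:-→d15:-→d16:-→d17:-→d18:-→d19:-→d20:-→d21:-→d22:-→d23:-→d24:-→d25:-→d26:-→d27:-→d28:-→d29:-→d30:-→d31:-→d32:H1 -> H1
  lookup 67.18.68.21: bits 01000011000100100100 walk d0:-→d1:-→d2:-→d3:-→d4:-→d5:-→d6:-→d7:-→d8:-→d9:-→d10:-→d11:-→d12:-→d13:-→d14:-→d15:-→d16:-→d17:-→d18:-→d19:-→d20:- -> no-route
  add 181.114.90.64/28 -> H6 at depth 28
  lookup 128.0.0.0: bits 10 walk d0:-→d1:-→d2:H1 -> H1
  add 67.18.64.0/20 -> H0 at depth 20
  add 67.18.76.16/28 -> H2 at depth 28
  lookup 67.18.76.17: bits 01000011000100100100110000010 walk d0:-→d1:-→d2:-→d3:-→d4:-→d5:-→d6:-→d7:-→d8:-→d9:-→d10:-→d11:-→d12:-→d13:-→d14:-→d15:-→d16:-→d17:-→d18:-→d19:-→d20:H0→d21:-→d22:-→d23:-→d24:-→d25:-→d26:-→d27:-→d28:H2→d29:- -> H2
  del 67.18.64.0/20 (clear depth 20)
  del 181.114.90.64/28 (clear depth 28)
  add 181.114.90.0/24 -> H1 at depth 24
  lookup 181.114.90.1: bits 1011010101110010010110100 walk d0:-→d1:-→d2:H1→d3:-→d4:-→d5:-→d6:-→d7:-→d8:-→d9:-→d10:-→d11:-→d12:-→d13:-→d14:-→d15:-→d16:-→d17:-→d18:-→d19:-→d20:-→d21:-→d22:-→d23:-→d24:H1→d25:- -> H1
  del 67.18.76.16/28 (clear depth 28)
  add 67.18.76.0/24 -> H4 at depth 24
  lookup 67.18.76.21: bits 01000011000100100100110000010101 walk d0:-→d1:-→d2:-→d3:-→d4:-→d5:-→d6:-→d7:-→d8:-→d9:-→d10:-→d11:-→d12:-→d13:-→d14:-→d15:-→d16:-→d17:-→d18:-→d19:-→d20:-→d21:-→d22:-→d23:-→d24:H4→d25:-→d26:-→d27:-→d28:-→d29:-→d30:-→d31:-→d32:H1 -> H1
  add 67.18.0.0/16 -> H1 at depth 16
  lookup 67.18.76.0: bits 010000110001001001001100000 walk d0:-→d1:-→d2:-→d3:-→d4:-→d5:-→d6:-→d7:-→d8:-→d9:-→d10:-→d11:-→d12:-→d13:-→d14:-→d15:-→d16:H1→d17:-→d18:-→d19:-→d20:-→d21:-→d22:-→d23:-→d24:H4→d25:-→d26:-→d27:- -> H4
  add 181.114.90.64/28 -> H5 at depth 28
  lookup 181.114.90.69: bits 1011010101110010010110100100 walk d0:-→d1:-→d2:H1→d3:-→d4:-→d5:-→d6:-→d7:-→d8:-→d9:-→d10:-→d11:-→d12:-→d13:-→d14:-→d15:-→d16:-→d17:-→d18:-→d19:-→d20:-→d21:-→d22:-→d23:-→d24:H1→d25:-→d26:-→d27:-→d28:H5 -> H5
  lookup 128.0.60.133: bits 10 walk d0:-→d1:-→d2:H1 -> H1
  lookup 128.197.180.17: bits 10 walk d0:-→d1:-→d2:H1 -> H1
  del 67.18.76.0/24 (clear depth 24)
  add 67.0.0.0/10 -> H7 at depth 10
  add 181.112.0.0/12 -> H4 at depth 12
  lookup 181.114.90.1: bits 1011010101110010010110100 walk d0:-→d1:-→d2:H1→d3:-→d4:-→d5:-→d6:-→d7:-→d8:-→d9:-→d10:-→d11:-→d12:H4→d13:-→d14:-→d15:-→d16:-→d17:-→d18:-→d19:-→d20:-→d21:-→d22:-→d23:-→d24:H1→d25:- -> H1

== LOOKUPS ==
["H3","H1","H4","H1","H1","no-route","H1","H2","H1","H1","H4","H5","H1","H1","H1"]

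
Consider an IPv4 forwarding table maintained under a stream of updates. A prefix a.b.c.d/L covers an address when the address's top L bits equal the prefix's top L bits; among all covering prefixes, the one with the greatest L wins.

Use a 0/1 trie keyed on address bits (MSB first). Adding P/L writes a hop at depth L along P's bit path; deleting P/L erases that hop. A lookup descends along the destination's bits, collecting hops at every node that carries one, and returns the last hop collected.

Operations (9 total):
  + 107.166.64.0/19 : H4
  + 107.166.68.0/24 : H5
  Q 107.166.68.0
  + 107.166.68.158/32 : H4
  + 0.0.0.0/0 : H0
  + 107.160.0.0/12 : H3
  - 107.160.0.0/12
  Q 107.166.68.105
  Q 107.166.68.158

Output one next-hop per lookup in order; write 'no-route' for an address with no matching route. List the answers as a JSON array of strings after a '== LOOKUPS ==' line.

Trace:
  + 107.166.64.0/19 (H4) depth=19
  + 107.166.68.0/24 (H5) depth=24
  lookup 107.166.68.0: bits 011010111010011001000100 walk d0:-→d1:-→d2:-→d3:-→d4:-→d5:-→d6:-→d7:-→d8:-→d9:-→d10:-→d11:-→d12:-→d13:-→d14:-→d15:-→d16:-→d17:-→d18:-→d19:H4→d20:-→d21:-→d22:-→d23:-→d24:H5 -> H5
  + 107.166.68.158/32 (H4) depth=32
  + 0.0.0.0/0 (H0) depth=0
  + 107.160.0.0/12 (H3) depth=12
  - 107.160.0.0/12 clear@12
  lookup 107.166.68.105: bits 011010111010011001000100 walk d0:H0→d1:-→d2:-→d3:-→d4:-→d5:-→d6:-→d7:-→d8:-→d9:-→d10:-→d11:-→d12:-→d13:-→d14:-→d15:-→d16:-→d17:-→d18:-→d19:H4→d20:-→d21:-→d22:-→d23:-→d24:H5 -> H5
  lookup 107.166.68.158: bits 01101011101001100100010010011110 walk d0:H0→d1:-→d2:-→d3:-→d4:-→d5:-→d6:-→d7:-→d8:-→d9:-→d10:-→d11:-→d12:-→d13:-→d14:-→d15:-→d16:-→d17:-→d18:-→d19:H4→d20:-→d21:-→d22:-→d23:-→d24:H5→d25:-→d26:-→d27:-→d28:-→d29:-→d30:-→d31:-→d32:H4 -> H4

== LOOKUPS ==
["H5","H5","H4"]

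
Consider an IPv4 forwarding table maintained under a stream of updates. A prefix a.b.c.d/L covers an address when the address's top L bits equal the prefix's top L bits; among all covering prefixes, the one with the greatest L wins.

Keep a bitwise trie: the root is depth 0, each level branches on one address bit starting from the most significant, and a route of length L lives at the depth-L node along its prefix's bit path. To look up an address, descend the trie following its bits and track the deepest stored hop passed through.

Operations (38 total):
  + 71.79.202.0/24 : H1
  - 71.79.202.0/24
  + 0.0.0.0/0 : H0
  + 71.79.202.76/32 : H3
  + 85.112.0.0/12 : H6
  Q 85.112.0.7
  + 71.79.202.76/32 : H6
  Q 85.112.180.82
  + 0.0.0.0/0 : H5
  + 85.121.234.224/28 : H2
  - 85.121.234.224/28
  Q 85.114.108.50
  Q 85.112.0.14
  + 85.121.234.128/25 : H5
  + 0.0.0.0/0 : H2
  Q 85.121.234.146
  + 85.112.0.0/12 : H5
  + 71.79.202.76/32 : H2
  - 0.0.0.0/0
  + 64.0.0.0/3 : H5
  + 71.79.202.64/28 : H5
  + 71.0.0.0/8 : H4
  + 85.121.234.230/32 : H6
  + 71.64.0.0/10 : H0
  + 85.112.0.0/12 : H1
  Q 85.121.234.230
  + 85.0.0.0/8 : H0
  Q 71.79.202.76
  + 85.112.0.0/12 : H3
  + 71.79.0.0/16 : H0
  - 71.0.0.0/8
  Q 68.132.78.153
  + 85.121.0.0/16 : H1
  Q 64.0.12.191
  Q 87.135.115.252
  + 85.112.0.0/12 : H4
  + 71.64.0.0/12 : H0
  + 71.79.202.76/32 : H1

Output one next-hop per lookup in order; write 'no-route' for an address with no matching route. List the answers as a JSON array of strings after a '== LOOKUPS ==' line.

Trace:
  + 71.79.202.0/24 (H1) depth=24
  - 71.79.202.0/24 clear@24
  + 0.0.0.0/0 (H0) depth=0
  + 71.79.202.76/32 (H3) depth=32
  + 85.112.0.0/12 (H6) depth=12
  ? 85.112.0.7  path d0:H0→d1:-→d2:-→d3:-→d4:-→d5:-→d6:-→d7:-→d8:-→d9:-→d10:-→d11:-→d12:H6  best=H6
  + 71.79.202.76/32 (H6) depth=32
  ? 85.112.180.82  path d0:H0→d1:-→d2:-→d3:-→d4:-→d5:-→d6:-→d7:-→d8:-→d9:-→d10:-→d11:-→d12:H6  best=H6
  + 0.0.0.0/0 (H5) depth=0
  + 85.121.234.224/28 (H2) depth=28
  - 85.121.234.224/28 clear@28
  ? 85.114.108.50  path d0:H5→d1:-→d2:-→d3:-→d4:-→d5:-→d6:-→d7:-→d8:-→d9:-→d10:-→d11:-→d12:H6  best=H6
  ? 85.112.0.14  path d0:H5→d1:-→d2:-→d3:-→d4:-→d5:-→d6:-→d7:-→d8:-→d9:-→d10:-→d11:-→d12:H6  best=H6
  + 85.121.234.128/25 (H5) depth=25
  + 0.0.0.0/0 (H2) depth=0
  ? 85.121.234.146  path d0:H2→d1:-→d2:-→d3:-→d4:-→d5:-→d6:-→d7:-→d8:-→d9:-→d10:-→d11:-→d12:H6→d13:-→d14:-→d15:-→d16:-→d17:-→d18:-→d19:-→d20:-→d21:-→d22:-→d23:-→d24:-→d25:H5  best=H5
  + 85.112.0.0/12 (H5) depth=12
  + 71.79.202.76/32 (H2) depth=32
  - 0.0.0.0/0 clear@0
  + 64.0.0.0/3 (H5) depth=3
  + 71.79.202.64/28 (H5) depth=28
  + 71.0.0.0/8 (H4) depth=8
  + 85.121.234.230/32 (H6) depth=32
  + 71.64.0.0/10 (H0) depth=10
  + 85.112.0.0/12 (H1) depth=12
  ? 85.121.234.230  path d0:-→d1:-→d2:-→d3:H5→d4:-→d5:-→d6:-→d7:-→d8:-→d9:-→d10:-→d11:-→d12:H1→d13:-→d14:-→d15:-→d16:-→d17:-→d18:-→d19:-→d20:-→d21:-→d22:-→d23:-→d24:-→d25:H5→d26:-→d27:-→d28:-→d29:-→d30:-→d31:-→d32:H6  best=H6
  + 85.0.0.0/8 (H0) depth=8
  ? 71.79.202.76  path d0:-→d1:-→d2:-→d3:H5→d4:-→d5:-→d6:-→d7:-→d8:H4→d9:-→d10:H0→d11:-→d12:-→d13:-→d14:-→d15:-→d16:-→d17:-→d18:-→d19:-→d20:-→d21:-→d22:-→d23:-→d24:-→d25:-→d26:-→d27:-→d28:H5→d29:-→d30:-→d31:-→d32:H2  best=H2
  + 85.112.0.0/12 (H3) depth=12
  + 71.79.0.0/16 (H0) depth=16
  - 71.0.0.0/8 clear@8
  ? 68.132.78.153  path d0:-→d1:-→d2:-→d3:H5→d4:-→d5:-→d6:-  best=H5
  + 85.121.0.0/16 (H1) depth=16
  ? 64.0.12.191  path d0:-→d1:-→d2:-→d3:H5→d4:-→d5:-  best=H5
  ? 87.135.115.252  path d0:-→d1:-→d2:-→d3:H5→d4:-→d5:-→d6:-  best=H5
  + 85.112.0.0/12 (H4) depth=12
  + 71.64.0.0/12 (H0) depth=12
  + 71.79.202.76/32 (H1) depth=32

== LOOKUPS ==
["H6","H6","H6","H6","H5","H6","H2","H5","H5","H5"]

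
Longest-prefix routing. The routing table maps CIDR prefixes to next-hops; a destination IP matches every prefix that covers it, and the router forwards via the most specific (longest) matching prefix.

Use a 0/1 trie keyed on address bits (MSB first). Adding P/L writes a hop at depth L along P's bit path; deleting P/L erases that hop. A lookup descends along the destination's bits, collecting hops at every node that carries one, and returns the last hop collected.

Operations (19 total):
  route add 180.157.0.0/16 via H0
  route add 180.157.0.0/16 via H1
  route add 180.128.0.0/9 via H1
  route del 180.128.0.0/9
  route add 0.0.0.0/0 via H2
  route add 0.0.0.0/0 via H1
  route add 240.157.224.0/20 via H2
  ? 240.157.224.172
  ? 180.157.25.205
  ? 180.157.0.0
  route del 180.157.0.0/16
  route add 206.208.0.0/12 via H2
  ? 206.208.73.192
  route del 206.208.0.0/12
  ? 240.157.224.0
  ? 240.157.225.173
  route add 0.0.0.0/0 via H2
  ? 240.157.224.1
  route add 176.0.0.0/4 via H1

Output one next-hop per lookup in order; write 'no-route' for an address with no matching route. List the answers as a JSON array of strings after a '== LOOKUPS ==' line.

Apply in order:
  add 180.157.0.0/16 -> H0 at depth 16
  add 180.157.0.0/16 -> H1 at depth 16
  add 180.128.0.0/9 -> H1 at depth 9
  del 180.128.0.0/9 (clear depth 9)
  add 0.0.0.0/0 -> H2 at depth 0
  add 0.0.0.0/0 -> H1 at depth 0
  add 240.157.224.0/20 -> H2 at depth 20
  lookup 240.157.224.172: bits 11110000100111011110 walk d0:H1→d1:-→d2:-→d3:-→d4:-→d5:-→d6:-→d7:-→d8:-→d9:-→d10:-→d11:-→d12:-→d13:-→d14:-→d15:-→d16:-→d17:-→d18:-→d19:-→d20:H2 -> H2
  lookup 180.157.25.205: bits 1011010010011101 walk d0:H1→d1:-→d2:-→d3:-→d4:-→d5:-→d6:-→d7:-→d8:-→d9:-→d10:-→d11:-→d12:-→d13:-→d14:-→d15:-→d16:H1 -> H1
  lookup 180.157.0.0: bits 1011010010011101 walk d0:H1→d1:-→d2:-→d3:-→d4:-→d5:-→d6:-→d7:-→d8:-→d9:-→d10:-→d11:-→d12:-→d13:-→d14:-→d15:-→d16:H1 -> H1
  del 180.157.0.0/16 (clear depth 16)
  add 206.208.0.0/12 -> H2 at depth 12
  lookup 206.208.73.192: bits 110011101101 walk d0:H1→d1:-→d2:-→d3:-→d4:-→d5:-→d6:-→d7:-→d8:-→d9:-→d10:-→d11:-→d12:H2 -> H2
  del 206.208.0.0/12 (clear depth 12)
  lookup 240.157.224.0: bits 11110000100111011110 walk d0:H1→d1:-→d2:-→d3:-→d4:-→d5:-→d6:-→d7:-→d8:-→d9:-→d10:-→d11:-→d12:-→d13:-→d14:-→d15:-→d16:-→d17:-→d18:-→d19:-→d20:H2 -> H2
  lookup 240.157.225.173: bits 11110000100111011110 walk d0:H1→d1:-→d2:-→d3:-→d4:-→d5:-→d6:-→d7:-→d8:-→d9:-→d10:-→d11:-→d12:-→d13:-→d14:-→d15:-→d16:-→d17:-→d18:-→d19:-→d20:H2 -> H2
  add 0.0.0.0/0 -> H2 at depth 0
  lookup 240.157.224.1: bits 11110000100111011110 walk d0:H2→d1:-→d2:-→d3:-→d4:-→d5:-→d6:-→d7:-→d8:-→d9:-→d10:-→d11:-→d12:-→d13:-→d14:-→d15:-→d16:-→d17:-→d18:-→d19:-→d20:H2 -> H2
  add 176.0.0.0/4 -> H1 at depth 4

== LOOKUPS ==
["H2","H1","H1","H2","H2","H2","H2"]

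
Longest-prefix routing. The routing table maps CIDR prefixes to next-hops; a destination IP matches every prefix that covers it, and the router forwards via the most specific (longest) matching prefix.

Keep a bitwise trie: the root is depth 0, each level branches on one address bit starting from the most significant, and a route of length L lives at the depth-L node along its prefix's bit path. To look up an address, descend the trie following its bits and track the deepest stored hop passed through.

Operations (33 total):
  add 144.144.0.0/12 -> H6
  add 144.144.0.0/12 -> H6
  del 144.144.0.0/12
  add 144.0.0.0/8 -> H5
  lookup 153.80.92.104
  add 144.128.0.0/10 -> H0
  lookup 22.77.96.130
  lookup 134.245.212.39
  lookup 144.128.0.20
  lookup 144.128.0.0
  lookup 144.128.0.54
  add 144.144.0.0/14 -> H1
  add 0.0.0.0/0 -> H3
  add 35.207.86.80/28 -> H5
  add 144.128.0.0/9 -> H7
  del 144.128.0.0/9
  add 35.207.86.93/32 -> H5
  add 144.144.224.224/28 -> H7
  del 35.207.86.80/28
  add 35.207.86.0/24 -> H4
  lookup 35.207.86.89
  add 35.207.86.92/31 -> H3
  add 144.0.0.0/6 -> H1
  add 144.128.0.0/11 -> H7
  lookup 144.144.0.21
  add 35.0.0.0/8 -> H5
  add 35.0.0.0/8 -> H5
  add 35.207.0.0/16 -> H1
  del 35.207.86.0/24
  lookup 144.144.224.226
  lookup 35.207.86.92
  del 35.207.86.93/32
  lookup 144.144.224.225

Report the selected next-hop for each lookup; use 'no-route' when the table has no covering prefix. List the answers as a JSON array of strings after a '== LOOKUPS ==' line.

Process each operation:
  add 144.144.0.0/12 -> H6 at depth 12
  add 144.144.0.0/12 -> H6 at depth 12
  del 144.144.0.0/12 (clear depth 12)
  add 144.0.0.0/8 -> H5 at depth 8
  Q 153.80.92.104: descend 1001 ; hops seen [∅] ; pick no-route
  add 144.128.0.0/10 -> H0 at depth 10
  Q 22.77.96.130: descend ε ; hops seen [∅] ; pick no-route
  Q 134.245.212.39: descend 100 ; hops seen [∅] ; pick no-route
  Q 144.128.0.20: descend 10010000100 ; hops seen [H5,H0] ; pick H0
  Q 144.128.0.0: descend 10010000100 ; hops seen [H5,H0] ; pick H0
  Q 144.128.0.54: descend 10010000100 ; hops seen [H5,H0] ; pick H0
  add 144.144.0.0/14 -> H1 at depth 14
  add 0.0.0.0/0 -> H3 at depth 0
  add 35.207.86.80/28 -> H5 at depth 28
  add 144.128.0.0/9 -> H7 at depth 9
  del 144.128.0.0/9 (clear depth 9)
  add 35.207.86.93/32 -> H5 at depth 32
  add 144.144.224.224/28 -> H7 at depth 28
  del 35.207.86.80/28 (clear depth 28)
  add 35.207.86.0/24 -> H4 at depth 24
  Q 35.207.86.89: descend 00100011110011110101011001011 ; hops seen [H3,H4] ; pick H4
  add 35.207.86.92/31 -> H3 at depth 31
  add 144.0.0.0/6 -> H1 at depth 6
  add 144.128.0.0/11 -> H7 at depth 11
  Q 144.144.0.21: descend 1001000010010000 ; hops seen [H3,H1,H5,H0,H7,H1] ; pick H1
  add 35.0.0.0/8 -> H5 at depth 8
  add 35.0.0.0/8 -> H5 at depth 8
  add 35.207.0.0/16 -> H1 at depth 16
  del 35.207.86.0/24 (clear depth 24)
  Q 144.144.224.226: descend 1001000010010000111000001110 ; hops seen [H3,H1,H5,H0,H7,H1,H7] ; pick H7
  Q 35.207.86.92: descend 0010001111001111010101100101110 ; hops seen [H3,H5,H1,H3] ; pick H3
  del 35.207.86.93/32 (clear depth 32)
  Q 144.144.224.225: descend 1001000010010000111000001110 ; hops seen [H3,H1,H5,H0,H7,H1,H7] ; pick H7

== LOOKUPS ==
["no-route","no-route","no-route","H0","H0","H0","H4","H1","H7","H3","H7"]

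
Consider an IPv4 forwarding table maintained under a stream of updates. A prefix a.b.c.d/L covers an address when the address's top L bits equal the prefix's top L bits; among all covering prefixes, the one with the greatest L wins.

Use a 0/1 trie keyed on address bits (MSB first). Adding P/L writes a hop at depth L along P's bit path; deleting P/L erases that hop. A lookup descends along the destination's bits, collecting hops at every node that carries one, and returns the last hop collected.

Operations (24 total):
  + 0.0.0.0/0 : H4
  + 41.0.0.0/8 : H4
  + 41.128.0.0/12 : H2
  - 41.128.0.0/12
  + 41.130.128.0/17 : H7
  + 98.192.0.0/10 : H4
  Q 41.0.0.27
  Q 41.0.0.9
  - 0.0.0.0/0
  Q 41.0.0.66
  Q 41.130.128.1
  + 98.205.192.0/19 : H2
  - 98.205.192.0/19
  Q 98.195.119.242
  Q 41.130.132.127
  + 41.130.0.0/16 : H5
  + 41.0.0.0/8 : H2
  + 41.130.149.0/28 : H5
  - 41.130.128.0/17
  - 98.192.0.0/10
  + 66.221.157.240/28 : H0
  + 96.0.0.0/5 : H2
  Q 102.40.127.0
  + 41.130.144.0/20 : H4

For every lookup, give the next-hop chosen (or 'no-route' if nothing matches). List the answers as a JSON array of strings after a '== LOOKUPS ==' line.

Apply in order:
  + 0.0.0.0/0 (H4) depth=0
  + 41.0.0.0/8 (H4) depth=8
  + 41.128.0.0/12 (H2) depth=12
  - 41.128.0.0/12 clear@12
  + 41.130.128.0/17 (H7) depth=17
  + 98.192.0.0/10 (H4) depth=10
  Q 41.0.0.27: descend 00101001 ; hops seen [H4,H4] ; pick H4
  Q 41.0.0.9: descend 00101001 ; hops seen [H4,H4] ; pick H4
  - 0.0.0.0/0 clear@0
  Q 41.0.0.66: descend 00101001 ; hops seen [H4] ; pick H4
  Q 41.130.128.1: descend 00101001100000101 ; hops seen [H4,H7] ; pick H7
  + 98.205.192.0/19 (H2) depth=19
  - 98.205.192.0/19 clear@19
  Q 98.195.119.242: descend 011000101100 ; hops seen [H4] ; pick H4
  Q 41.130.132.127: descend 00101001100000101 ; hops seen [H4,H7] ; pick H7
  + 41.130.0.0/16 (H5) depth=16
  + 41.0.0.0/8 (H2) depth=8
  + 41.130.149.0/28 (H5) depth=28
  - 41.130.128.0/17 clear@17
  - 98.192.0.0/10 clear@10
  + 66.221.157.240/28 (H0) depth=28
  + 96.0.0.0/5 (H2) depth=5
  Q 102.40.127.0: descend 01100 ; hops seen [H2] ; pick H2
  + 41.130.144.0/20 (H4) depth=20

== LOOKUPS ==
["H4","H4","H4","H7","H4","H7","H2"]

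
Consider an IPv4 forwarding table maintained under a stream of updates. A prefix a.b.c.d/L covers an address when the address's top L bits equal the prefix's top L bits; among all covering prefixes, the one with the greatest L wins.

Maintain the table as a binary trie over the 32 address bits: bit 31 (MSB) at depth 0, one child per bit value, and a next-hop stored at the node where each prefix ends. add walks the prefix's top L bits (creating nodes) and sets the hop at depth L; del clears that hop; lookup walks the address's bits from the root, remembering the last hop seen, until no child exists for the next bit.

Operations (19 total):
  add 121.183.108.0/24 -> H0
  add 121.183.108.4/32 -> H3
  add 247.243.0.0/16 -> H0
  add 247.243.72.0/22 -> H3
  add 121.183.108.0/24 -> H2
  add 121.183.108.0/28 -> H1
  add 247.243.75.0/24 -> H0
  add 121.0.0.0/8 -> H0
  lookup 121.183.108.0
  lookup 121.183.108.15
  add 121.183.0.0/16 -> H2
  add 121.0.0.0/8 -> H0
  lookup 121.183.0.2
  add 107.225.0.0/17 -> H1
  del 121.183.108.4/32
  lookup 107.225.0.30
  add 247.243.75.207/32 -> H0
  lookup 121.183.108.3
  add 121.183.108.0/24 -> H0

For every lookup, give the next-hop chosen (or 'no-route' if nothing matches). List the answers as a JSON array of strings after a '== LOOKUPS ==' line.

Apply in order:
  add 121.183.108.0/24 -> H0 at depth 24
  add 121.183.108.4/32 -> H3 at depth 32
  add 247.243.0.0/16 -> H0 at depth 16
  add 247.243.72.0/22 -> H3 at depth 22
  add 121.183.108.0/24 -> H2 at depth 24
  add 121.183.108.0/28 -> H1 at depth 28
  add 247.243.75.0/24 -> H0 at depth 24
  add 121.0.0.0/8 -> H0 at depth 8
  Q 121.183.108.0: descend 01111001101101110110110000000 ; hops seen [H0,H2,H1] ; pick H1
  Q 121.183.108.15: descend 0111100110110111011011000000 ; hops seen [H0,H2,H1] ; pick H1
  add 121.183.0.0/16 -> H2 at depth 16
  add 121.0.0.0/8 -> H0 at depth 8
  Q 121.183.0.2: descend 01111001101101110 ; hops seen [H0,H2] ; pick H2
  add 107.225.0.0/17 -> H1 at depth 17
  - 121.183.108.4/32 clear@32
  Q 107.225.0.30: descend 01101011111000010 ; hops seen [H1] ; pick H1
  add 247.243.75.207/32 -> H0 at depth 32
  Q 121.183.108.3: descend 01111001101101110110110000000 ; hops seen [H0,H2,H2,H1] ; pick H1
  add 121.183.108.0/24 -> H0 at depth 24

== LOOKUPS ==
["H1","H1","H2","H1","H1"]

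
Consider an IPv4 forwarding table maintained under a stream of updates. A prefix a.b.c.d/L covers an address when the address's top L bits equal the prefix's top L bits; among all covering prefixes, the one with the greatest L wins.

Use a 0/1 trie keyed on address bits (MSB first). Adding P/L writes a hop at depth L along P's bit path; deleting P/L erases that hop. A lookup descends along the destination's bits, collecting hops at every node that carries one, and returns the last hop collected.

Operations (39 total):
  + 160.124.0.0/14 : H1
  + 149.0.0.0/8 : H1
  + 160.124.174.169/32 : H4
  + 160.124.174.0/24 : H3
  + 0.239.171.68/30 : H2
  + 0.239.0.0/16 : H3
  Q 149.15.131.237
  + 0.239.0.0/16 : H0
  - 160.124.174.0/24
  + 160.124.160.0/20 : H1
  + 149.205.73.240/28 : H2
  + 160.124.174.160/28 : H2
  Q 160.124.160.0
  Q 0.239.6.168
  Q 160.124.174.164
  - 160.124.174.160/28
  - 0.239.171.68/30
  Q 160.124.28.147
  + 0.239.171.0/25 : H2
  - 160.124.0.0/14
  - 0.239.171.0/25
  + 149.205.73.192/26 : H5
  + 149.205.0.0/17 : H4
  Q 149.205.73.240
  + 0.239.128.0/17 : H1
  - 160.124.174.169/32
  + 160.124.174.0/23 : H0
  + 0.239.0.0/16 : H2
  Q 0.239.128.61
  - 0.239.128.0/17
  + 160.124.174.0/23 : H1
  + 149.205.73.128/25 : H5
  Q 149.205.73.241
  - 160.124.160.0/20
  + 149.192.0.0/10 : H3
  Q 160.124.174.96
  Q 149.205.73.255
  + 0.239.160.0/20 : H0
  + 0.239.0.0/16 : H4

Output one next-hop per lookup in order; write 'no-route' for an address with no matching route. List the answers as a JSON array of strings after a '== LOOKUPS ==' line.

Apply in order:
  + 160.124.0.0/14 (H1) depth=14
  + 149.0.0.0/8 (H1) depth=8
  + 160.124.174.169/32 (H4) depth=32
  + 160.124.174.0/24 (H3) depth=24
  + 0.239.171.68/30 (H2) depth=30
  + 0.239.0.0/16 (H3) depth=16
  ? 149.15.131.237  path d0:-→d1:-→d2:-→d3:-→d4:-→d5:-→d6:-→d7:-→d8:H1  best=H1
  + 0.239.0.0/16 (H0) depth=16
  del 160.124.174.0/24 (clear depth 24)
  + 160.124.160.0/20 (H1) depth=20
  + 149.205.73.240/28 (H2) depth=28
  + 160.124.174.160/28 (H2) depth=28
  ? 160.124.160.0  path d0:-→d1:-→d2:-→d3:-→d4:-→d5:-→d6:-→d7:-→d8:-→d9:-→d10:-→d11:-→d12:-→d13:-→d14:H1→d15:-→d16:-→d17:-→d18:-→d19:-→d20:H1  best=H1
  ? 0.239.6.168  path d0:-→d1:-→d2:-→d3:-→d4:-→d5:-→d6:-→d7:-→d8:-→d9:-→d10:-→d11:-→d12:-→d13:-→d14:-→d15:-→d16:H0  best=H0
  ? 160.124.174.164  path d0:-→d1:-→d2:-→d3:-→d4:-→d5:-→d6:-→d7:-→d8:-→d9:-→d10:-→d11:-→d12:-→d13:-→d14:H1→d15:-→d16:-→d17:-→d18:-→d19:-→d20:H1→d21:-→d22:-→d23:-→d24:-→d25:-→d26:-→d27:-→d28:H2  best=H2
  del 160.124.174.160/28 (clear depth 28)
  del 0.239.171.68/30 (clear depth 30)
  ? 160.124.28.147  path d0:-→d1:-→d2:-→d3:-→d4:-→d5:-→d6:-→d7:-→d8:-→d9:-→d10:-→d11:-→d12:-→d13:-→d14:H1→d15:-→d16:-  best=H1
  + 0.239.171.0/25 (H2) depth=25
  del 160.124.0.0/14 (clear depth 14)
  del 0.239.171.0/25 (clear depth 25)
  + 149.205.73.192/26 (H5) depth=26
  + 149.205.0.0/17 (H4) depth=17
  ? 149.205.73.240  path d0:-→d1:-→d2:-→d3:-→d4:-→d5:-→d6:-→d7:-→d8:H1→d9:-→d10:-→d11:-→d12:-→d13:-→d14:-→d15:-→d16:-→d17:H4→d18:-→d19:-→d20:-→d21:-→d22:-→d23:-→d24:-→d25:-→d26:H5→d27:-→d28:H2  best=H2
  + 0.239.128.0/17 (H1) depth=17
  del 160.124.174.169/32 (clear depth 32)
  + 160.124.174.0/23 (H0) depth=23
  + 0.239.0.0/16 (H2) depth=16
  ? 0.239.128.61  path d0:-→d1:-→d2:-→d3:-→d4:-→d5:-→d6:-→d7:-→d8:-→d9:-→d10:-→d11:-→d12:-→d13:-→d14:-→d15:-→d16:H2→d17:H1→d18:-  best=H1
  del 0.239.128.0/17 (clear depth 17)
  + 160.124.174.0/23 (H1) depth=23
  + 149.205.73.128/25 (H5) depth=25
  ? 149.205.73.241  path d0:-→d1:-→d2:-→d3:-→d4:-→d5:-→d6:-→d7:-→d8:H1→d9:-→d10:-→d11:-→d12:-→d13:-→d14:-→d15:-→d16:-→d17:H4→d18:-→d19:-→d20:-→d21:-→d22:-→d23:-→d24:-→d25:H5→d26:H5→d27:-→d28:H2  best=H2
  del 160.124.160.0/20 (clear depth 20)
  + 149.192.0.0/10 (H3) depth=10
  ? 160.124.174.96  path d0:-→d1:-→d2:-→d3:-→d4:-→d5:-→d6:-→d7:-→d8:-→d9:-→d10:-→d11:-→d12:-→d13:-→d14:-→d15:-→d16:-→d17:-→d18:-→d19:-→d20:-→d21:-→d22:-→d23:H1→d24:-  best=H1
  ? 149.205.73.255  path d0:-→d1:-→d2:-→d3:-→d4:-→d5:-→d6:-→d7:-→d8:H1→d9:-→d10:H3→d11:-→d12:-→d13:-→d14:-→d15:-→d16:-→d17:H4→d18:-→d19:-→d20:-→d21:-→d22:-→d23:-→d24:-→d25:H5→d26:H5→d27:-→d28:H2  best=H2
  + 0.239.160.0/20 (H0) depth=20
  + 0.239.0.0/16 (H4) depth=16

== LOOKUPS ==
["H1","H1","H0","H2","H1","H2","H1","H2","H1","H2"]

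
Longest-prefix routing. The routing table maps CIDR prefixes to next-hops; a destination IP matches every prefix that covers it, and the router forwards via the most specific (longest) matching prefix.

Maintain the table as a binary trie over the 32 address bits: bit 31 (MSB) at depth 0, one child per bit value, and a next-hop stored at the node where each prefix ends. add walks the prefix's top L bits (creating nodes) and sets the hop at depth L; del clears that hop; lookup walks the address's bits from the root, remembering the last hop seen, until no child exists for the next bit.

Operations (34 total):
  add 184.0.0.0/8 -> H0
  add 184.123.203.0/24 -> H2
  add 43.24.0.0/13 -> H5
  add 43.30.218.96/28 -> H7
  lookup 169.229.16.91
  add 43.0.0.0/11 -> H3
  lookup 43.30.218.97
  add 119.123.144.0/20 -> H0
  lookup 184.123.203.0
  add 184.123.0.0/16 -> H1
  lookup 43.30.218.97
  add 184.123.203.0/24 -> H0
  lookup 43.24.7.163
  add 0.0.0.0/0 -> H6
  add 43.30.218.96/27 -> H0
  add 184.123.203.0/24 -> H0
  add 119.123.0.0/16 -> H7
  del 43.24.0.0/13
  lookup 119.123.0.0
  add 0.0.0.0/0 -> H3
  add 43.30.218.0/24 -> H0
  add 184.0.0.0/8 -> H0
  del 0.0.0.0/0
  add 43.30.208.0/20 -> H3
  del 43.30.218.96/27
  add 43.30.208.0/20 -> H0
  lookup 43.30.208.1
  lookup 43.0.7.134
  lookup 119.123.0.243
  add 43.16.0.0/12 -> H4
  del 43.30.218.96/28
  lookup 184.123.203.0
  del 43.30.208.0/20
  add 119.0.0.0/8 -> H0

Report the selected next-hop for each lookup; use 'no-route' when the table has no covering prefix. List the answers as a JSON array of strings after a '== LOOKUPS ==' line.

Process each operation:
  + 184.0.0.0/8 (H0) depth=8
  + 184.123.203.0/24 (H2) depth=24
  + 43.24.0.0/13 (H5) depth=13
  + 43.30.218.96/28 (H7) depth=28
  Q 169.229.16.91: descend 101 ; hops seen [∅] ; pick no-route
  + 43.0.0.0/11 (H3) depth=11
  Q 43.30.218.97: descend 0010101100011110110110100110 ; hops seen [H3,H5,H7] ; pick H7
  + 119.123.144.0/20 (H0) depth=20
  Q 184.123.203.0: descend 101110000111101111001011 ; hops seen [H0,H2] ; pick H2
  + 184.123.0.0/16 (H1) depth=16
  Q 43.30.218.97: descend 0010101100011110110110100110 ; hops seen [H3,H5,H7] ; pick H7
  + 184.123.203.0/24 (H0) depth=24
  Q 43.24.7.163: descend 0010101100011 ; hops seen [H3,H5] ; pick H5
  + 0.0.0.0/0 (H6) depth=0
  + 43.30.218.96/27 (H0) depth=27
  + 184.123.203.0/24 (H0) depth=24
  + 119.123.0.0/16 (H7) depth=16
  - 43.24.0.0/13 clear@13
  Q 119.123.0.0: descend 0111011101111011 ; hops seen [H6,H7] ; pick H7
  + 0.0.0.0/0 (H3) depth=0
  + 43.30.218.0/24 (H0) depth=24
  + 184.0.0.0/8 (H0) depth=8
  - 0.0.0.0/0 clear@0
  + 43.30.208.0/20 (H3) depth=20
  - 43.30.218.96/27 clear@27
  + 43.30.208.0/20 (H0) depth=20
  Q 43.30.208.1: descend 00101011000111101101 ; hops seen [H3,H0] ; pick H0
  Q 43.0.7.134: descend 00101011000 ; hops seen [H3] ; pick H3
  Q 119.123.0.243: descend 0111011101111011 ; hops seen [H7] ; pick H7
  + 43.16.0.0/12 (H4) depth=12
  - 43.30.218.96/28 clear@28
  Q 184.123.203.0: descend 101110000111101111001011 ; hops seen [H0,H1,H0] ; pick H0
  - 43.30.208.0/20 clear@20
  + 119.0.0.0/8 (H0) depth=8

== LOOKUPS ==
["no-route","H7","H2","H7","H5","H7","H0","H3","H7","H0"]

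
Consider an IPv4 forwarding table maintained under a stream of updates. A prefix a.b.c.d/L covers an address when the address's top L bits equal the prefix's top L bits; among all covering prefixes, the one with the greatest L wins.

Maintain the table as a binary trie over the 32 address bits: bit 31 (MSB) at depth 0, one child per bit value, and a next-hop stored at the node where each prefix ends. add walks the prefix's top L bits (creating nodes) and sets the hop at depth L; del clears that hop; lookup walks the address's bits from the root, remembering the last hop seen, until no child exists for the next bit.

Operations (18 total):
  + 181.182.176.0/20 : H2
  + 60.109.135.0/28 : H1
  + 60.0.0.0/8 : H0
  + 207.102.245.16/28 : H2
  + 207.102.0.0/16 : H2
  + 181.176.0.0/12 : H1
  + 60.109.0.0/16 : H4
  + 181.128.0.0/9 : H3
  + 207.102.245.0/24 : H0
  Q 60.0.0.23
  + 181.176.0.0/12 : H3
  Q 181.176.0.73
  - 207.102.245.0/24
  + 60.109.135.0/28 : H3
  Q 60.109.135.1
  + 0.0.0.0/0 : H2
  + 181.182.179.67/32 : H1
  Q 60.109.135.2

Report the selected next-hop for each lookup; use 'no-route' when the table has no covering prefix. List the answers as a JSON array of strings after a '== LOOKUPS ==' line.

Apply in order:
  + 181.182.176.0/20 (H2) depth=20
  + 60.109.135.0/28 (H1) depth=28
  + 60.0.0.0/8 (H0) depth=8
  + 207.102.245.16/28 (H2) depth=28
  + 207.102.0.0/16 (H2) depth=16
  + 181.176.0.0/12 (H1) depth=12
  + 60.109.0.0/16 (H4) depth=16
  + 181.128.0.0/9 (H3) depth=9
  + 207.102.245.0/24 (H0) depth=24
  lookup 60.0.0.23: bits 001111000 walk d0:-→d1:-→d2:-→d3:-→d4:-→d5:-→d6:-→d7:-→d8:H0→d9:- -> H0
  + 181.176.0.0/12 (H3) depth=12
  lookup 181.176.0.73: bits 1011010110110 walk d0:-→d1:-→d2:-→d3:-→d4:-→d5:-→d6:-→d7:-→d8:-→d9:H3→d10:-→d11:-→d12:H3→d13:- -> H3
  del 207.102.245.0/24 (clear depth 24)
  + 60.109.135.0/28 (H3) depth=28
  lookup 60.109.135.1: bits 0011110001101101100001110000 walk d0:-→d1:-→d2:-→d3:-→d4:-→d5:-→d6:-→d7:-→d8:H0→d9:-→d10:-→d11:-→d12:-→d13:-→d14:-→d15:-→d16:H4→d17:-→d18:-→d19:-→d20:-→d21:-→d22:-→d23:-→d24:-→d25:-→d26:-→d27:-→d28:H3 -> H3
  + 0.0.0.0/0 (H2) depth=0
  + 181.182.179.67/32 (H1) depth=32
  lookup 60.109.135.2: bits 0011110001101101100001110000 walk d0:H2→d1:-→d2:-→d3:-→d4:-→d5:-→d6:-→d7:-→d8:H0→d9:-→d10:-→d11:-→d12:-→d13:-→d14:-→d15:-→d16:H4→d17:-→d18:-→d19:-→d20:-→d21:-→d22:-→d23:-→d24:-→d25:-→d26:-→d27:-→d28:H3 -> H3

== LOOKUPS ==
["H0","H3","H3","H3"]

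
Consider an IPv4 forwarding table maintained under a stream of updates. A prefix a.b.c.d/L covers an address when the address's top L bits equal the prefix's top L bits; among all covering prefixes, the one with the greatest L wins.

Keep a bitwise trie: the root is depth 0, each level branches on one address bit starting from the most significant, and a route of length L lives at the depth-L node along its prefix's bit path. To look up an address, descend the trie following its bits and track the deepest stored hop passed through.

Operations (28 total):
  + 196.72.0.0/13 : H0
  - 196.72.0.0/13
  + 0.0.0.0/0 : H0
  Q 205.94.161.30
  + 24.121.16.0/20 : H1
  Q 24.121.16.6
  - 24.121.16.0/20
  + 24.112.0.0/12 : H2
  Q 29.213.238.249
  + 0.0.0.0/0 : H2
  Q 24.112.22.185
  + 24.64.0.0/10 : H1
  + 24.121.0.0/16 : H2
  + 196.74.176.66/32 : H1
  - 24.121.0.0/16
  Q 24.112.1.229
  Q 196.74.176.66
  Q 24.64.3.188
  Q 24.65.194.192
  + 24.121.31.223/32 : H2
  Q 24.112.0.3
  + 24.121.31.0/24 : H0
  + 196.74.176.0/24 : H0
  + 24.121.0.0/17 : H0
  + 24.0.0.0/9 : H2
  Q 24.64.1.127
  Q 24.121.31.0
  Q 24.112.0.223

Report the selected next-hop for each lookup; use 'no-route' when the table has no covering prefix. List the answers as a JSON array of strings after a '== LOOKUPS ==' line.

Process each operation:
  + 196.72.0.0/13 (H0) depth=13
  - 196.72.0.0/13 clear@13
  + 0.0.0.0/0 (H0) depth=0
  Q 205.94.161.30: descend 1100 ; hops seen [H0] ; pick H0
  + 24.121.16.0/20 (H1) depth=20
  Q 24.121.16.6: descend 00011000011110010001 ; hops seen [H0,H1] ; pick H1
  - 24.121.16.0/20 clear@20
  + 24.112.0.0/12 (H2) depth=12
  Q 29.213.238.249: descend 00011 ; hops seen [H0] ; pick H0
  + 0.0.0.0/0 (H2) depth=0
  Q 24.112.22.185: descend 000110000111 ; hops seen [H2,H2] ; pick H2
  + 24.64.0.0/10 (H1) depth=10
  + 24.121.0.0/16 (H2) depth=16
  + 196.74.176.66/32 (H1) depth=32
  - 24.121.0.0/16 clear@16
  Q 24.112.1.229: descend 000110000111 ; hops seen [H2,H1,H2] ; pick H2
  Q 196.74.176.66: descend 11000100010010101011000001000010 ; hops seen [H2,H1] ; pick H1
  Q 24.64.3.188: descend 0001100001 ; hops seen [H2,H1] ; pick H1
  Q 24.65.194.192: descend 0001100001 ; hops seen [H2,H1] ; pick H1
  + 24.121.31.223/32 (H2) depth=32
  Q 24.112.0.3: descend 000110000111 ; hops seen [H2,H1,H2] ; pick H2
  + 24.121.31.0/24 (H0) depth=24
  + 196.74.176.0/24 (H0) depth=24
  + 24.121.0.0/17 (H0) depth=17
  + 24.0.0.0/9 (H2) depth=9
  Q 24.64.1.127: descend 0001100001 ; hops seen [H2,H2,H1] ; pick H1
  Q 24.121.31.0: descend 000110000111100100011111 ; hops seen [H2,H2,H1,H2,H0,H0] ; pick H0
  Q 24.112.0.223: descend 000110000111 ; hops seen [H2,H2,H1,H2] ; pick H2

== LOOKUPS ==
["H0","H1","H0","H2","H2","H1","H1","H1","H2","H1","H0","H2"]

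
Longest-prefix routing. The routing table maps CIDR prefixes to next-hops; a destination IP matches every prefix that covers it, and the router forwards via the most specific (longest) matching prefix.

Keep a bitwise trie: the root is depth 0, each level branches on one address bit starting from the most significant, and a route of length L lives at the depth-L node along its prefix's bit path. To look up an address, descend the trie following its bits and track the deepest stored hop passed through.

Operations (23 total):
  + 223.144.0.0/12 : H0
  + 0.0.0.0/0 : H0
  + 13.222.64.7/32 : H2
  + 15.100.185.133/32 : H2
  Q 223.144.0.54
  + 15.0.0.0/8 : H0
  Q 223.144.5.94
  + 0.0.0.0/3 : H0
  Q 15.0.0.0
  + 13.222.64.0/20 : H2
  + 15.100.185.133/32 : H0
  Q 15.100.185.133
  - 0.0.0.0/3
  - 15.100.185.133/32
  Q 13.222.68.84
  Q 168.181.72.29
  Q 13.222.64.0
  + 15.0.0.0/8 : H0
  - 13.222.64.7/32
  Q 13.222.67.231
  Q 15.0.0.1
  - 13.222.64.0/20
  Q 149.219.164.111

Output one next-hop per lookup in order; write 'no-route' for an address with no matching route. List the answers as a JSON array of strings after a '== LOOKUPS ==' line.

Process each operation:
  + 223.144.0.0/12 (H0) depth=12
  + 0.0.0.0/0 (H0) depth=0
  + 13.222.64.7/32 (H2) depth=32
  + 15.100.185.133/32 (H2) depth=32
  Q 223.144.0.54: descend 110111111001 ; hops seen [H0,H0] ; pick H0
  + 15.0.0.0/8 (H0) depth=8
  Q 223.144.5.94: descend 110111111001 ; hops seen [H0,H0] ; pick H0
  + 0.0.0.0/3 (H0) depth=3
  Q 15.0.0.0: descend 000011110 ; hops seen [H0,H0,H0] ; pick H0
  + 13.222.64.0/20 (H2) depth=20
  + 15.100.185.133/32 (H0) depth=32
  Q 15.100.185.133: descend 00001111011001001011100110000101 ; hops seen [H0,H0,H0,H0] ; pick H0
  del 0.0.0.0/3 (clear depth 3)
  del 15.100.185.133/32 (clear depth 32)
  Q 13.222.68.84: descend 000011011101111001000 ; hops seen [H0,H2] ; pick H2
  Q 168.181.72.29: descend 1 ; hops seen [H0] ; pick H0
  Q 13.222.64.0: descend 00001101110111100100000000000 ; hops seen [H0,H2] ; pick H2
  + 15.0.0.0/8 (H0) depth=8
  del 13.222.64.7/32 (clear depth 32)
  Q 13.222.67.231: descend 0000110111011110010000 ; hops seen [H0,H2] ; pick H2
  Q 15.0.0.1: descend 000011110 ; hops seen [H0,H0] ; pick H0
  del 13.222.64.0/20 (clear depth 20)
  Q 149.219.164.111: descend 1 ; hops seen [H0] ; pick H0

== LOOKUPS ==
["H0","H0","H0","H0","H2","H0","H2","H2","H0","H0"]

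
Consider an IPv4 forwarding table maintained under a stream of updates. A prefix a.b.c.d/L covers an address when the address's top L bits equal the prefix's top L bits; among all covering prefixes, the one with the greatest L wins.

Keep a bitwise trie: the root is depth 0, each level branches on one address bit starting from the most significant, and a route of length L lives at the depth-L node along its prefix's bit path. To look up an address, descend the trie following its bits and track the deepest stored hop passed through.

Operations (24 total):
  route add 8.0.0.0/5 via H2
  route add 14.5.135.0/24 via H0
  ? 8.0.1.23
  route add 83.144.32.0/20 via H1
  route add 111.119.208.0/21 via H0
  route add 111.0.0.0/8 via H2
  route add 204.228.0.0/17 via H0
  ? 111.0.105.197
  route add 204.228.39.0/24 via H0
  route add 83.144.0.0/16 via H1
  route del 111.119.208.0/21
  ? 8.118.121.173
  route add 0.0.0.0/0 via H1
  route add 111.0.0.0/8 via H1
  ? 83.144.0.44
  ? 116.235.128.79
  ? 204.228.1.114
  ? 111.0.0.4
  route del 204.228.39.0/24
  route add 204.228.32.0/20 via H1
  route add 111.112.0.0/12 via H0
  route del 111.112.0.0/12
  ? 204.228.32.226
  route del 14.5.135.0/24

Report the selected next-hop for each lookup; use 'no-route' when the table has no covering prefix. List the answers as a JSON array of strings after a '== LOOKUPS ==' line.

Process each operation:
  + 8.0.0.0/5 (H2) depth=5
  + 14.5.135.0/24 (H0) depth=24
  ? 8.0.1.23  path d0:-→d1:-→d2:-→d3:-→d4:-→d5:H2  best=H2
  + 83.144.32.0/20 (H1) depth=20
  + 111.119.208.0/21 (H0) depth=21
  + 111.0.0.0/8 (H2) depth=8
  + 204.228.0.0/17 (H0) depth=17
  ? 111.0.105.197  path d0:-→d1:-→d2:-→d3:-→d4:-→d5:-→d6:-→d7:-→d8:H2→d9:-  best=H2
  + 204.228.39.0/24 (H0) depth=24
  + 83.144.0.0/16 (H1) depth=16
  del 111.119.208.0/21 (clear depth 21)
  ? 8.118.121.173  path d0:-→d1:-→d2:-→d3:-→d4:-→d5:H2  best=H2
  + 0.0.0.0/0 (H1) depth=0
  + 111.0.0.0/8 (H1) depth=8
  ? 83.144.0.44  path d0:H1→d1:-→d2:-→d3:-→d4:-→d5:-→d6:-→d7:-→d8:-→d9:-→d10:-→d11:-→d12:-→d13:-→d14:-→d15:-→d16:H1→d17:-→d18:-  best=H1
  ? 116.235.128.79  path d0:H1→d1:-→d2:-→d3:-  best=H1
  ? 204.228.1.114  path d0:H1→d1:-→d2:-→d3:-→d4:-→d5:-→d6:-→d7:-→d8:-→d9:-→d10:-→d11:-→d12:-→d13:-→d14:-→d15:-→d16:-→d17:H0→d18:-  best=H0
  ? 111.0.0.4  path d0:H1→d1:-→d2:-→d3:-→d4:-→d5:-→d6:-→d7:-→d8:H1→d9:-  best=H1
  del 204.228.39.0/24 (clear depth 24)
  + 204.228.32.0/20 (H1) depth=20
  + 111.112.0.0/12 (H0) depth=12
  del 111.112.0.0/12 (clear depth 12)
  ? 204.228.32.226  path d0:H1→d1:-→d2:-→d3:-→d4:-→d5:-→d6:-→d7:-→d8:-→d9:-→d10:-→d11:-→d12:-→d13:-→d14:-→d15:-→d16:-→d17:H0→d18:-→d19:-→d20:H1→d21:-  best=H1
  del 14.5.135.0/24 (clear depth 24)

== LOOKUPS ==
["H2","H2","H2","H1","H1","H0","H1","H1"]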